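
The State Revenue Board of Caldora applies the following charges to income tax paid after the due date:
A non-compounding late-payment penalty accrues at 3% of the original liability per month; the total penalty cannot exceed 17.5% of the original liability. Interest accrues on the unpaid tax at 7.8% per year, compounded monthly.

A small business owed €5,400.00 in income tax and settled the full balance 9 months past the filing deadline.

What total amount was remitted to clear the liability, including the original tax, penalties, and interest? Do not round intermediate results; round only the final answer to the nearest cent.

Penalty (uncapped): 9 × 3% × €5,400.00 = €1,458.00; cap = 17.5% × €5,400.00 = €945.00 → penalty = €945.00
Interest (7.8%/yr ÷ 12 = 0.65%/month): €5,400.00 × ((1 + 0.0065)^9 − 1) = €324.2392…
Total = €5,400.00 + €945.0000 + €324.2392… = €6,669.24

€6,669.24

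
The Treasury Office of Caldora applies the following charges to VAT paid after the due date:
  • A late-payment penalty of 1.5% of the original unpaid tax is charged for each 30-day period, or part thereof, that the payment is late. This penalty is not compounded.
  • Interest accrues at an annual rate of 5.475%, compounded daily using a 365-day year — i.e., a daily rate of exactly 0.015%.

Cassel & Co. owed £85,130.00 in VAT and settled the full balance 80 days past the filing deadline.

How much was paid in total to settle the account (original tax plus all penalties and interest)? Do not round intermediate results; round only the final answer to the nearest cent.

Penalty periods: ⌈80/30⌉ = 3; penalty = 3 × 1.5% × £85,130.00 = £3,830.85
Interest: £85,130.00 × ((1 + 0.00015)^80 − 1) = £85,130.00 × 0.01207138… = £1,027.6364…
Total = £85,130.00 + £3,830.8500 + £1,027.6364… = £89,988.49

£89,988.49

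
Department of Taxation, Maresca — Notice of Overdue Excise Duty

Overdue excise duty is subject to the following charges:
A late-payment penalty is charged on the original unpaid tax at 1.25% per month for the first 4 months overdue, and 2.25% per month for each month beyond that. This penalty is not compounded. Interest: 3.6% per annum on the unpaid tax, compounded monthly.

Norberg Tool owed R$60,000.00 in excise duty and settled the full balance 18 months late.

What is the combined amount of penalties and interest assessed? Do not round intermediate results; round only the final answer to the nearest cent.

R$25,223.96

Penalty, months 1–4: 4 × 1.25% × R$60,000.00 = R$3,000.00
Penalty, months 5–18: 14 × 2.25% × R$60,000.00 = R$18,900.00
Interest (3.6%/yr ÷ 12 = 0.3%/month): R$60,000.00 × ((1 + 0.003)^18 − 1) = R$3,323.9569…
Penalties + interest = R$21,900.0000 + R$3,323.9569… = R$25,223.96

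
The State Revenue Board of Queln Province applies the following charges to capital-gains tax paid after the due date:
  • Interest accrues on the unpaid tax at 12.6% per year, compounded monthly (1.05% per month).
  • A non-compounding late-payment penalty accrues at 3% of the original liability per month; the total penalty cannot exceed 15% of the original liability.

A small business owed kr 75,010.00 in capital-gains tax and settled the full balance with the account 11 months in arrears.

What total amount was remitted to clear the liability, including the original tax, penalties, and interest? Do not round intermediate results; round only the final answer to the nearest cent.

Penalty (uncapped): 11 × 3% × kr 75,010.00 = kr 24,753.30; cap = 15% × kr 75,010.00 = kr 11,251.50 → penalty = kr 11,251.50
Interest: kr 75,010.00 × ((1 + 0.0105)^11 − 1) = kr 75,010.00 × 0.1217588… = kr 9,133.1298…
Total = kr 75,010.00 + kr 11,251.5000 + kr 9,133.1298… = kr 95,394.63

kr 95,394.63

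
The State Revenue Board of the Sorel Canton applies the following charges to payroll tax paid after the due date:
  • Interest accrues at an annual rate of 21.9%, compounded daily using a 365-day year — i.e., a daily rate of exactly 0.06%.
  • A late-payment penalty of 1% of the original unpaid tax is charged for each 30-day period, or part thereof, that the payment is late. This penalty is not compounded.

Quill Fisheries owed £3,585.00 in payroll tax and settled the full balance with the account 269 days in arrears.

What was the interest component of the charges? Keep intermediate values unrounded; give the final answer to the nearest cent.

£627.73

Interest: £3,585.00 × ((1 + 0.0006)^269 − 1) = £3,585.00 × 0.17509806… = £627.7265…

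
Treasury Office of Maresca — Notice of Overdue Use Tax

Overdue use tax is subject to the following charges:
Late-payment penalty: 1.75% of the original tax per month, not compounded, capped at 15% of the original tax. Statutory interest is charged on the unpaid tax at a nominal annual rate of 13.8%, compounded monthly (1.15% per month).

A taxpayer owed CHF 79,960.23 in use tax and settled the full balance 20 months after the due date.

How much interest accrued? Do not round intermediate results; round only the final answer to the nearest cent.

CHF 20,545.72

Interest: CHF 79,960.23 × ((1 + 0.0115)^20 − 1) = CHF 79,960.23 × 0.2569492… = CHF 20,545.7209…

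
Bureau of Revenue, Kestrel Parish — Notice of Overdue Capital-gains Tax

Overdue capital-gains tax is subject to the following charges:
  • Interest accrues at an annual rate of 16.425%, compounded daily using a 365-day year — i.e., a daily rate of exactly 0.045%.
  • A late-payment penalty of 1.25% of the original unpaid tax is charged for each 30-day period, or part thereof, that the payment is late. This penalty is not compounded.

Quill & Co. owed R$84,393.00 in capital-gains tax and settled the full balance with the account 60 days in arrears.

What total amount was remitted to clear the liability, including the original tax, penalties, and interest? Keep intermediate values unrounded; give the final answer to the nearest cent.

Penalty periods: ⌈60/30⌉ = 2; penalty = 2 × 1.25% × R$84,393.00 = R$2,109.83…
Interest: R$84,393.00 × ((1 + 0.00045)^60 − 1) = R$84,393.00 × 0.02736156… = R$2,309.1244…
Total = R$84,393.00 + R$2,109.8250 + R$2,309.1244… = R$88,811.95

R$88,811.95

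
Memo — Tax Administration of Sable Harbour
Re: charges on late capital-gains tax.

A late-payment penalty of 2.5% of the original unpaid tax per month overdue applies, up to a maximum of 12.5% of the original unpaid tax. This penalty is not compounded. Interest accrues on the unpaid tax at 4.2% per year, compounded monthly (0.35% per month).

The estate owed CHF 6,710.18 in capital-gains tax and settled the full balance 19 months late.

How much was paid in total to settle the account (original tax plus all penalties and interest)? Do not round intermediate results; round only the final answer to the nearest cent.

CHF 8,009.52

Penalty (uncapped): 19 × 2.5% × CHF 6,710.18 = CHF 3,187.34…; cap = 12.5% × CHF 6,710.18 = CHF 838.77… → penalty = CHF 838.77…
Interest: CHF 6,710.18 × ((1 + 0.0035)^19 − 1) = CHF 6,710.18 × 0.0686369… = CHF 460.5658…
Total = CHF 6,710.18 + CHF 838.7725 + CHF 460.5658… = CHF 8,009.52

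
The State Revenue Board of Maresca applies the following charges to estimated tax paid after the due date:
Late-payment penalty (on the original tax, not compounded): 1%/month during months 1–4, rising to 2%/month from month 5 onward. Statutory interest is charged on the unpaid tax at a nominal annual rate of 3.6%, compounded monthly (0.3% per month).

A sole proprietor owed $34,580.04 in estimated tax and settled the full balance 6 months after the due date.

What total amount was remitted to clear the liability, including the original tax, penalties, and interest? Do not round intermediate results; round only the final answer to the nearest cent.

Penalty, months 1–4: 4 × 1% × $34,580.04 = $1,383.20…
Penalty, months 5–6: 2 × 2% × $34,580.04 = $1,383.20…
Interest: $34,580.04 × ((1 + 0.003)^6 − 1) = $34,580.04 × 0.0181355… = $627.1277…
Total = $34,580.04 + $2,766.4032 + $627.1277… = $37,973.57

$37,973.57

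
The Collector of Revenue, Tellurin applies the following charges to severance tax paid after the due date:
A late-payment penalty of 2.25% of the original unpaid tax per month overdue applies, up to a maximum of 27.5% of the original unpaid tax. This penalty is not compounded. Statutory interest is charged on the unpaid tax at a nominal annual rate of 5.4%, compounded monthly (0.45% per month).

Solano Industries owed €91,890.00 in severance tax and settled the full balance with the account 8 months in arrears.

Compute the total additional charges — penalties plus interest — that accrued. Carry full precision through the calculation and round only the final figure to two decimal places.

Penalty: 8 × 2.25% × €91,890.00 = €16,540.20 (below the 27.5% cap of €25,269.75)
Interest: €91,890.00 × ((1 + 0.0045)^8 − 1) = €91,890.00 × 0.0365721… = €3,360.6132…
Penalties + interest = €16,540.2000 + €3,360.6132… = €19,900.81

€19,900.81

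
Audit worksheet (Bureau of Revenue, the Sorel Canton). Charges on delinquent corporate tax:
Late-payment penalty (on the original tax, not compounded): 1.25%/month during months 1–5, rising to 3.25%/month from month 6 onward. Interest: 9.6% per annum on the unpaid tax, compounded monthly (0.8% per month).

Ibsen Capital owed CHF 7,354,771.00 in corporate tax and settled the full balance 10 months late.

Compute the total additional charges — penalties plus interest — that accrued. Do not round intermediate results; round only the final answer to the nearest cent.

Penalty, months 1–5: 5 × 1.25% × CHF 7,354,771.00 = CHF 459,673.19…
Penalty, months 6–10: 5 × 3.25% × CHF 7,354,771.00 = CHF 1,195,150.29…
Interest: CHF 7,354,771.00 × ((1 + 0.008)^10 − 1) = CHF 7,354,771.00 × 0.0829423… = CHF 610,021.6850…
Penalties + interest = CHF 1,654,823.4750 + CHF 610,021.6850… = CHF 2,264,845.16

CHF 2,264,845.16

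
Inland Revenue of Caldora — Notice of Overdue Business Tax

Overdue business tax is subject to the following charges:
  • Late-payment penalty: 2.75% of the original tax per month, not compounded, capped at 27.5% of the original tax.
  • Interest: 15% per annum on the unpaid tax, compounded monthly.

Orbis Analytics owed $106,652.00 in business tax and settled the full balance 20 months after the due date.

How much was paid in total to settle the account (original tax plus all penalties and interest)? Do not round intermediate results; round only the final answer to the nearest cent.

$166,061.13

Penalty (uncapped): 20 × 2.75% × $106,652.00 = $58,658.60; cap = 27.5% × $106,652.00 = $29,329.30 → penalty = $29,329.30
Interest (15%/yr ÷ 12 = 1.25%/month): $106,652.00 × ((1 + 0.0125)^20 − 1) = $30,079.8348…
Total = $106,652.00 + $29,329.3000 + $30,079.8348… = $166,061.13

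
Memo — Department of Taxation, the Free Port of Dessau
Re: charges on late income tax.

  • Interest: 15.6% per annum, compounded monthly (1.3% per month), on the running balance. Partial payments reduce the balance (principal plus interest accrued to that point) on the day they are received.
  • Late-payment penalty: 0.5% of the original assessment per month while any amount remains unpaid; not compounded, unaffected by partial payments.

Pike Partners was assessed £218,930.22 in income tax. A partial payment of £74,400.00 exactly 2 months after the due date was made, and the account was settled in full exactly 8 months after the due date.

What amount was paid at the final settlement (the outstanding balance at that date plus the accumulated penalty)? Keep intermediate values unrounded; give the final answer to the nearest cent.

Balance at month 2: £218,930.2200 × (1 + 0.013)^2 = £224,659.4049…
After £74,400.00 payment: £224,659.4049… − £74,400.00 = £150,259.4049…
Balance at month 8: £150,259.4049… × (1 + 0.013)^6 = £162,367.2132…
Penalty: 8 × 0.5% × £218,930.22 = £8,757.21…
Final settlement = outstanding balance + penalty = £162,367.2132… + £8,757.21… = £171,124.42

£171,124.42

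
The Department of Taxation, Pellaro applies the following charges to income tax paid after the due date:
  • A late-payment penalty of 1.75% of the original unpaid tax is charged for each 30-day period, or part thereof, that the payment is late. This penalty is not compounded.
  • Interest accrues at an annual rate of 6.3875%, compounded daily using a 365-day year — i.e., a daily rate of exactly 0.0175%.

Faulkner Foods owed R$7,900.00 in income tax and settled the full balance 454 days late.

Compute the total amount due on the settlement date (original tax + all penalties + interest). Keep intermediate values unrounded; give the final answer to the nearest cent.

Penalty periods: ⌈454/30⌉ = 16; penalty = 16 × 1.75% × R$7,900.00 = R$2,212.00
Interest: R$7,900.00 × ((1 + 0.000175)^454 − 1) = R$7,900.00 × 0.08268390… = R$653.2028…
Total = R$7,900.00 + R$2,212.0000 + R$653.2028… = R$10,765.20

R$10,765.20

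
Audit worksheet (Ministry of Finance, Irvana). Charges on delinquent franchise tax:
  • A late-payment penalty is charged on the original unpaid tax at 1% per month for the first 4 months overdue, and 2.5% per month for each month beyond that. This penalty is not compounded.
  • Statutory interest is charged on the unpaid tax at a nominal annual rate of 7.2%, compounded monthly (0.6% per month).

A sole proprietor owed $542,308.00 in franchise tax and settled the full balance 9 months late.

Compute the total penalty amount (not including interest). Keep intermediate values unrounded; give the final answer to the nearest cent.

Penalty, months 1–4: 4 × 1% × $542,308.00 = $21,692.32
Penalty, months 5–9: 5 × 2.5% × $542,308.00 = $67,788.50
Total penalty = $21,692.32 + $67,788.50 = $89,480.82

$89,480.82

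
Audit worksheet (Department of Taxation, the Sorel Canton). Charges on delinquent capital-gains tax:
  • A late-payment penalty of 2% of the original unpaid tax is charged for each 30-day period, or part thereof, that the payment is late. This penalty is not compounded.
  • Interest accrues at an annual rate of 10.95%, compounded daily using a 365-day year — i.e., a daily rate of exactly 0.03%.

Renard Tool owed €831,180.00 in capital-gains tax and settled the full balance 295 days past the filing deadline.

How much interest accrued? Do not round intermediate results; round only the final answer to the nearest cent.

€76,900.57

Interest: €831,180.00 × ((1 + 0.0003)^295 − 1) = €831,180.00 × 0.09251975… = €76,900.5676…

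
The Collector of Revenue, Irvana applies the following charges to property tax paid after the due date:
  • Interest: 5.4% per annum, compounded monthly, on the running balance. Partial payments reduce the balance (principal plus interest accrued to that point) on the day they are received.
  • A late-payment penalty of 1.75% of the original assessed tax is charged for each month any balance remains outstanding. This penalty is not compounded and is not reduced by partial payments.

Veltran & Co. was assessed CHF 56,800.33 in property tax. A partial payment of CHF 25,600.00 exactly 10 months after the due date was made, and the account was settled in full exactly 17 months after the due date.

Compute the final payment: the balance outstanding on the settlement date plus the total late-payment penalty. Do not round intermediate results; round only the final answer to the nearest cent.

Monthly rate = 5.4% ÷ 12 = 0.45%
Balance at month 10: CHF 56,800.3300 × (1 + 0.0045)^10 = CHF 59,408.7302…
After CHF 25,600.00 payment: CHF 59,408.7302… − CHF 25,600.00 = CHF 33,808.7302…
Balance at month 17: CHF 33,808.7302… × (1 + 0.0045)^7 = CHF 34,888.1907…
Penalty: 17 × 1.75% × CHF 56,800.33 = CHF 16,898.10…
Final settlement = outstanding balance + penalty = CHF 34,888.1907… + CHF 16,898.10… = CHF 51,786.29

CHF 51,786.29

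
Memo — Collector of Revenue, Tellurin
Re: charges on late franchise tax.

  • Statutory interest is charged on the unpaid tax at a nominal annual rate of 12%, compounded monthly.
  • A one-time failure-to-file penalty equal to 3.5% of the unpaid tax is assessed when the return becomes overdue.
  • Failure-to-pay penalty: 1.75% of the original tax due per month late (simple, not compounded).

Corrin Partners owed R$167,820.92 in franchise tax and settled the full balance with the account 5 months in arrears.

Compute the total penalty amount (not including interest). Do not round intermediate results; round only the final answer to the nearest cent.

R$20,558.06

Failure-to-file penalty: 3.5% × R$167,820.92 = R$5,873.73…
Failure-to-pay penalty = 1.75% × R$167,820.92 × 5 mo = R$14,684.33…
Total penalty = R$5,873.73… + R$14,684.33… = R$20,558.06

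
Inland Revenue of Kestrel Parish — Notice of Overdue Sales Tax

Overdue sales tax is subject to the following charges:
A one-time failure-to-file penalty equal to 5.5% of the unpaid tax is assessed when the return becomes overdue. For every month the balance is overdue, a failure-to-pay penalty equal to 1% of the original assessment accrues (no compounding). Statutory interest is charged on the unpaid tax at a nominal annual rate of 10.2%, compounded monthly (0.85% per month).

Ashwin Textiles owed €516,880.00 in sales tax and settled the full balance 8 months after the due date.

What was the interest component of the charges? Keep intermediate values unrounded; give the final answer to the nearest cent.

Interest: €516,880.00 × ((1 + 0.0085)^8 − 1) = €516,880.00 × 0.0700578… = €36,211.4544…

€36,211.45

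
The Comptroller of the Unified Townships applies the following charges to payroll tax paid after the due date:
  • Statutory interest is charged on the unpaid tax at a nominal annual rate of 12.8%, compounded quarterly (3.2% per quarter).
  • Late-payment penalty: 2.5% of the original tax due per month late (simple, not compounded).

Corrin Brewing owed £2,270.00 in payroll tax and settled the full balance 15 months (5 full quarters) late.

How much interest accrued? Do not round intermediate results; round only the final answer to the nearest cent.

£387.20

Interest: £2,270.00 × ((1 + 0.032)^5 − 1) = £2,270.00 × 0.1705730… = £387.2006…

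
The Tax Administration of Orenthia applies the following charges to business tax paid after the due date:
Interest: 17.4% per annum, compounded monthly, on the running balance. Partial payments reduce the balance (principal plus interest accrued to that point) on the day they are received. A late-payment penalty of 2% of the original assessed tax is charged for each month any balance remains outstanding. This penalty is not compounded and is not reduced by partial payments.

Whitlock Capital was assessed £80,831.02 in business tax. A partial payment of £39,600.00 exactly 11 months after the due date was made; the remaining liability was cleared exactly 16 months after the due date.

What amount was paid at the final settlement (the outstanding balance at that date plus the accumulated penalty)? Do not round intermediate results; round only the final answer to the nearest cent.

Monthly rate = 17.4% ÷ 12 = 1.45%
Balance at month 11: £80,831.0200 × (1 + 0.0145)^11 = £94,700.1407…
After £39,600.00 payment: £94,700.1407… − £39,600.00 = £55,100.1407…
Balance at month 16: £55,100.1407… × (1 + 0.0145)^5 = £59,212.4409…
Penalty: 16 × 2% × £80,831.02 = £25,865.93…
Final settlement = outstanding balance + penalty = £59,212.4409… + £25,865.93… = £85,078.37

£85,078.37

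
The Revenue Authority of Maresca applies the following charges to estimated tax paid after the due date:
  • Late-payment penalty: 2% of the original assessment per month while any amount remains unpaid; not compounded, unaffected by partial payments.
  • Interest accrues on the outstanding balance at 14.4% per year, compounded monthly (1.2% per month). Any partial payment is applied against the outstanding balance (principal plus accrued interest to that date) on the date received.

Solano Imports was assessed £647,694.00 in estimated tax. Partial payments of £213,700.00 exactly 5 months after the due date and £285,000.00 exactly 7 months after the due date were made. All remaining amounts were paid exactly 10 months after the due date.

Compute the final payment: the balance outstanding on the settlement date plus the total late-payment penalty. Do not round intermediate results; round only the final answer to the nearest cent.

£337,073.25

Balance at month 5: £647,694.0000 × (1 + 0.012)^5 = £687,499.5788…
After £213,700.00 payment: £687,499.5788… − £213,700.00 = £473,799.5788…
Balance at month 7: £473,799.5788… × (1 + 0.012)^2 = £485,238.9959…
After £285,000.00 payment: £485,238.9959… − £285,000.00 = £200,238.9959…
Balance at month 10: £200,238.9959… × (1 + 0.012)^3 = £207,534.4490…
Penalty: 10 × 2% × £647,694.00 = £129,538.80
Final settlement = outstanding balance + penalty = £207,534.4490… + £129,538.80 = £337,073.25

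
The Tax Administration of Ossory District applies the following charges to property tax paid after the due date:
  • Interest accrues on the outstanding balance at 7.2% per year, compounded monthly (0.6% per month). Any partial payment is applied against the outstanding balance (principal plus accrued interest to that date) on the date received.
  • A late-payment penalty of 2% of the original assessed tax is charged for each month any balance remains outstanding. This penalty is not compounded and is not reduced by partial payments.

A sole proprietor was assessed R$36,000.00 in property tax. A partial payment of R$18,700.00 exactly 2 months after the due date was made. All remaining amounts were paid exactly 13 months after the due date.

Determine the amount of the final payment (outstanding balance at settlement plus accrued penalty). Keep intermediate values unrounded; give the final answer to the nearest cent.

Balance at month 2: R$36,000.0000 × (1 + 0.006)^2 = R$36,433.2960
After R$18,700.00 payment: R$36,433.2960 − R$18,700.00 = R$17,733.2960
Balance at month 13: R$17,733.2960 × (1 + 0.006)^11 = R$18,939.4451…
Penalty: 13 × 2% × R$36,000.00 = R$9,360.00
Final settlement = outstanding balance + penalty = R$18,939.4451… + R$9,360.00 = R$28,299.45

R$28,299.45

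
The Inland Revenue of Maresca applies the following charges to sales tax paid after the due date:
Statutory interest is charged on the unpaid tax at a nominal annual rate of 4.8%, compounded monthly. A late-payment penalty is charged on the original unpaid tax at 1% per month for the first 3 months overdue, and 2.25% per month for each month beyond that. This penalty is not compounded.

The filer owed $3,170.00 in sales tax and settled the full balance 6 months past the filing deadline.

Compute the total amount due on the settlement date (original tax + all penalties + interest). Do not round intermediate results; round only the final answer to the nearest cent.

$3,555.92

Penalty, months 1–3: 3 × 1% × $3,170.00 = $95.10
Penalty, months 4–6: 3 × 2.25% × $3,170.00 = $213.98…
Interest (4.8%/yr ÷ 12 = 0.4%/month): $3,170.00 × ((1 + 0.004)^6 − 1) = $76.8449…
Total = $3,170.00 + $309.0750 + $76.8449… = $3,555.92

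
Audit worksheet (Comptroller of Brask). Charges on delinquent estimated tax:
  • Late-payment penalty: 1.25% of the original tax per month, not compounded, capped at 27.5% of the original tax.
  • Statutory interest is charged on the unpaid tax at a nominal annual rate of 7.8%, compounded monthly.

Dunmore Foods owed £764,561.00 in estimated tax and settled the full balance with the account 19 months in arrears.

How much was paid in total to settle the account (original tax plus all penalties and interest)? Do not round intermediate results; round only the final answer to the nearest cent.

Penalty: 19 × 1.25% × £764,561.00 = £181,583.24… (below the 27.5% cap of £210,254.28…)
Interest (7.8%/yr ÷ 12 = 0.65%/month): £764,561.00 × ((1 + 0.0065)^19 − 1) = £100,155.8988…
Total = £764,561.00 + £181,583.2375 + £100,155.8988… = £1,046,300.14

£1,046,300.14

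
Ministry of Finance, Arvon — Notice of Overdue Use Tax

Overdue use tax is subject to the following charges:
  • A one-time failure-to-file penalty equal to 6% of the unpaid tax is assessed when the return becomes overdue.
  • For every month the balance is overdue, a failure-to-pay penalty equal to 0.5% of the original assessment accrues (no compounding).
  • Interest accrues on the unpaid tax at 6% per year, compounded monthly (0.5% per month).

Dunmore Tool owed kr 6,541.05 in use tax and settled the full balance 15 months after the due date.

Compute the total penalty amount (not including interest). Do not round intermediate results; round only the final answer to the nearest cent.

kr 883.04

Failure-to-file penalty: 6% × kr 6,541.05 = kr 392.46…
Failure-to-pay penalty: 15 × 0.5% × kr 6,541.05 = kr 490.58…
Total penalty = kr 392.46… + kr 490.58… = kr 883.04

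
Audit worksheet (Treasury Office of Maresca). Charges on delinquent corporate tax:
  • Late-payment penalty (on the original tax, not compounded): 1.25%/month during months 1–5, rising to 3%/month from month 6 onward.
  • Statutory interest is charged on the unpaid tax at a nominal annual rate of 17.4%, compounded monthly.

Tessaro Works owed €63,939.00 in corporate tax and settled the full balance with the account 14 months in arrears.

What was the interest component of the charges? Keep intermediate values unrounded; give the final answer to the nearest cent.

Interest (17.4%/yr ÷ 12 = 1.45%/month): €63,939.00 × ((1 + 0.0145)^14 − 1) = €14,276.8121…

€14,276.81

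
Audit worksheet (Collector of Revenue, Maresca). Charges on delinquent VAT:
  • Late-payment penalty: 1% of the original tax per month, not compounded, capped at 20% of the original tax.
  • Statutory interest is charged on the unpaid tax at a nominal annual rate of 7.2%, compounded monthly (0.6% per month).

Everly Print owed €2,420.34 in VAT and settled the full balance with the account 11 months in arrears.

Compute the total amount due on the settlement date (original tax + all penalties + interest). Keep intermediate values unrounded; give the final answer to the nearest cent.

Penalty: 11 × 1% × €2,420.34 = €266.24… (below the 20% cap of €484.07…)
Interest: €2,420.34 × ((1 + 0.006)^11 − 1) = €2,420.34 × 0.0680161… = €164.6220…
Total = €2,420.34 + €266.2374 + €164.6220… = €2,851.20

€2,851.20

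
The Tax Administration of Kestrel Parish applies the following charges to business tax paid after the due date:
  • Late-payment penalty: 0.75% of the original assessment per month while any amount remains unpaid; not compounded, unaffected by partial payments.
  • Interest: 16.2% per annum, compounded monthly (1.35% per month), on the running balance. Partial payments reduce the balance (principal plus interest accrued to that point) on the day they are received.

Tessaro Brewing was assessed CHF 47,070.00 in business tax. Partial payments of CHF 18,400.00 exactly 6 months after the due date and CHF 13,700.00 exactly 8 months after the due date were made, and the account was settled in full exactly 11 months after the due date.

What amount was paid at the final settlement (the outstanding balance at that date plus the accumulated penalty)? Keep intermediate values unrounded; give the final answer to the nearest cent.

Balance at month 6: CHF 47,070.0000 × (1 + 0.0135)^6 = CHF 51,013.6874…
After CHF 18,400.00 payment: CHF 51,013.6874… − CHF 18,400.00 = CHF 32,613.6874…
Balance at month 8: CHF 32,613.6874… × (1 + 0.0135)^2 = CHF 33,500.2008…
After CHF 13,700.00 payment: CHF 33,500.2008… − CHF 13,700.00 = CHF 19,800.2008…
Balance at month 11: CHF 19,800.2008… × (1 + 0.0135)^3 = CHF 20,612.9834…
Penalty: 11 × 0.75% × CHF 47,070.00 = CHF 3,883.28…
Final settlement = outstanding balance + penalty = CHF 20,612.9834… + CHF 3,883.28… = CHF 24,496.26

CHF 24,496.26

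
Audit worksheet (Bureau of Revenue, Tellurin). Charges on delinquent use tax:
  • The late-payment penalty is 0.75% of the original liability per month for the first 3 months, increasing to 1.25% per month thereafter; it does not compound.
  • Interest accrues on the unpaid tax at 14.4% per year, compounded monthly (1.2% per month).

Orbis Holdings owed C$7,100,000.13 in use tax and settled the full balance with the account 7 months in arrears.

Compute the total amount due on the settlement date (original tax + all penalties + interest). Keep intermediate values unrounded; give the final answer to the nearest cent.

C$8,233,055.15

Penalty, months 1–3: 3 × 0.75% × C$7,100,000.13 = C$159,750.00…
Penalty, months 4–7: 4 × 1.25% × C$7,100,000.13 = C$355,000.01…
Interest: C$7,100,000.13 × ((1 + 0.012)^7 − 1) = C$7,100,000.13 × 0.0870852… = C$618,305.0095…
Total = C$7,100,000.13 + C$514,750.0094… + C$618,305.0095… = C$8,233,055.15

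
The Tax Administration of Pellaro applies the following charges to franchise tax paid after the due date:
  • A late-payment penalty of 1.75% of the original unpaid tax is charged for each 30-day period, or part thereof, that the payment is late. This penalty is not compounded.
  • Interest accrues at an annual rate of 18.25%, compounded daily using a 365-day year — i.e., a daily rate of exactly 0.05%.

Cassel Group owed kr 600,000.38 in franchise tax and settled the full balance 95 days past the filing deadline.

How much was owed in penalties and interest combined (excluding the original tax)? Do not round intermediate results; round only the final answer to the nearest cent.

kr 71,180.30

Penalty periods: ⌈95/30⌉ = 4; penalty = 4 × 1.75% × kr 600,000.38 = kr 42,000.03…
Interest: kr 600,000.38 × ((1 + 0.0005)^95 − 1) = kr 600,000.38 × 0.04863375… = kr 29,180.2701…
Penalties + interest = kr 42,000.0266 + kr 29,180.2701… = kr 71,180.30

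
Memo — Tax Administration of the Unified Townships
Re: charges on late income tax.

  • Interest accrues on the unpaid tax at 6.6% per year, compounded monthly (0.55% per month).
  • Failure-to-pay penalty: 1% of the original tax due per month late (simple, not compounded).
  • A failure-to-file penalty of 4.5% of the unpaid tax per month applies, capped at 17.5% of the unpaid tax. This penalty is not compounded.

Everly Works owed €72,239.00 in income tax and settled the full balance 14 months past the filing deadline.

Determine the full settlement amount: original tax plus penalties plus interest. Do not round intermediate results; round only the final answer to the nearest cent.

Failure-to-file: 14 × 4.5% × €72,239.00 = €45,510.57, capped at 17.5% × €72,239.00 = €12,641.83…
Failure-to-pay penalty = 1% × €72,239.00 × 14 mo = €10,113.46
Interest: €72,239.00 × ((1 + 0.0055)^14 − 1) = €72,239.00 × 0.0798142… = €5,765.7006…
Total = €72,239.00 + €22,755.2850 + €5,765.7006… = €100,759.99

€100,759.99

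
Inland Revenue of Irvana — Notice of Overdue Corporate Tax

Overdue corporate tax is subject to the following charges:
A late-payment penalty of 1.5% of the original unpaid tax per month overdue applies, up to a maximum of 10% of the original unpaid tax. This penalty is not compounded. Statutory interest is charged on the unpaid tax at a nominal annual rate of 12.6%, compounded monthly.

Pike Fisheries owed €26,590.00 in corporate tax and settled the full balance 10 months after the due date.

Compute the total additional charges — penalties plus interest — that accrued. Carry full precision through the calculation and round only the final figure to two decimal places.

Penalty (uncapped): 10 × 1.5% × €26,590.00 = €3,988.50; cap = 10% × €26,590.00 = €2,659.00 → penalty = €2,659.00
Interest (12.6%/yr ÷ 12 = 1.05%/month): €26,590.00 × ((1 + 0.0105)^10 − 1) = €2,927.6321…
Penalties + interest = €2,659.0000 + €2,927.6321… = €5,586.63

€5,586.63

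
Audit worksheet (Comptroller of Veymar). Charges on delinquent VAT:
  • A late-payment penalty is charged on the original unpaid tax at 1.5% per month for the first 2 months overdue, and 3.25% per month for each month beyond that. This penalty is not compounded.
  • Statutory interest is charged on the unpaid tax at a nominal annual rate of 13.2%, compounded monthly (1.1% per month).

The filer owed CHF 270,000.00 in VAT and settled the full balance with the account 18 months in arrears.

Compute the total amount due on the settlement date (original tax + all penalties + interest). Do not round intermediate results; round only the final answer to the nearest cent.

CHF 477,264.23

Penalty, months 1–2: 2 × 1.5% × CHF 270,000.00 = CHF 8,100.00
Penalty, months 3–18: 16 × 3.25% × CHF 270,000.00 = CHF 140,400.00
Interest: CHF 270,000.00 × ((1 + 0.011)^18 − 1) = CHF 270,000.00 × 0.2176453… = CHF 58,764.2339…
Total = CHF 270,000.00 + CHF 148,500.0000 + CHF 58,764.2339… = CHF 477,264.23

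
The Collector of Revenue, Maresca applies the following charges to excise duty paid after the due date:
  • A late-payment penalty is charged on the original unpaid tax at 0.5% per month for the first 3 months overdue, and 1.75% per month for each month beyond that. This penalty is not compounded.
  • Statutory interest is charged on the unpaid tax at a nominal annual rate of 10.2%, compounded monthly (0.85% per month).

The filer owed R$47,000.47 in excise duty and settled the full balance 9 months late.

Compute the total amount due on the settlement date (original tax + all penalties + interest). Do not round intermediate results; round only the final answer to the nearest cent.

Penalty, months 1–3: 3 × 0.5% × R$47,000.47 = R$705.01…
Penalty, months 4–9: 6 × 1.75% × R$47,000.47 = R$4,935.05…
Interest: R$47,000.47 × ((1 + 0.0085)^9 − 1) = R$47,000.47 × 0.0791532… = R$3,720.2399…
Total = R$47,000.47 + R$5,640.0564 + R$3,720.2399… = R$56,360.77

R$56,360.77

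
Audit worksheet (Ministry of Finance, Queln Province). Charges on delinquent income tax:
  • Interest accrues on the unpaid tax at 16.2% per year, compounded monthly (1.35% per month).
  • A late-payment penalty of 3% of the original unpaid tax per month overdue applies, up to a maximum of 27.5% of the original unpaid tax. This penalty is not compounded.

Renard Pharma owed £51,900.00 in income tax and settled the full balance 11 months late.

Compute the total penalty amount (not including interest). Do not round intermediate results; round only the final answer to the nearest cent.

£14,272.50

Penalty (uncapped): 11 × 3% × £51,900.00 = £17,127.00; cap = 27.5% × £51,900.00 = £14,272.50 → penalty = £14,272.50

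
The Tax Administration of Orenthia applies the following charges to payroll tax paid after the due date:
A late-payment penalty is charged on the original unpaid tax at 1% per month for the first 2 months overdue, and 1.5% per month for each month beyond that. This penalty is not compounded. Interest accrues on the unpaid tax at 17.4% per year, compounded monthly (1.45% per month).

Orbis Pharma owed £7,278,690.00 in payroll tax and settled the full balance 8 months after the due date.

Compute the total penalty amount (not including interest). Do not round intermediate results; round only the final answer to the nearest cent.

£800,655.90

Penalty, months 1–2: 2 × 1% × £7,278,690.00 = £145,573.80
Penalty, months 3–8: 6 × 1.5% × £7,278,690.00 = £655,082.10
Total penalty = £145,573.80 + £655,082.10 = £800,655.90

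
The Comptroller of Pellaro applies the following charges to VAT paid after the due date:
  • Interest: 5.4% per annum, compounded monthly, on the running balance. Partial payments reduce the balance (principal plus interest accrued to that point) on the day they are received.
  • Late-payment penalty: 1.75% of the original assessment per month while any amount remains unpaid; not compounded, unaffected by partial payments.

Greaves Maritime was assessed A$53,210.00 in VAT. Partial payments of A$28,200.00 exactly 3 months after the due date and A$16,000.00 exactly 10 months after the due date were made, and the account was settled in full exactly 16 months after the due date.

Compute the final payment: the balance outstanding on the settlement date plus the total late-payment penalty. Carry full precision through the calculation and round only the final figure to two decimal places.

Monthly rate = 5.4% ÷ 12 = 0.45%
Balance at month 3: A$53,210.0000 × (1 + 0.0045)^3 = A$53,931.5724…
After A$28,200.00 payment: A$53,931.5724… − A$28,200.00 = A$25,731.5724…
Balance at month 10: A$25,731.5724… × (1 + 0.0045)^7 = A$26,553.1417…
After A$16,000.00 payment: A$26,553.1417… − A$16,000.00 = A$10,553.1417…
Balance at month 16: A$10,553.1417… × (1 + 0.0045)^6 = A$10,841.3013…
Penalty: 16 × 1.75% × A$53,210.00 = A$14,898.80
Final settlement = outstanding balance + penalty = A$10,841.3013… + A$14,898.80 = A$25,740.10

A$25,740.10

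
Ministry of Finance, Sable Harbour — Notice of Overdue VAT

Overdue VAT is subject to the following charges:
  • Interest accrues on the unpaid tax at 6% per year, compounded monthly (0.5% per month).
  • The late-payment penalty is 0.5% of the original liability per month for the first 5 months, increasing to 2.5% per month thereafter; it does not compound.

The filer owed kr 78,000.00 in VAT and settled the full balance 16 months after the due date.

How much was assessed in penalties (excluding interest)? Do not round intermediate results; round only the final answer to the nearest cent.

kr 23,400.00

Penalty, months 1–5: 5 × 0.5% × kr 78,000.00 = kr 1,950.00
Penalty, months 6–16: 11 × 2.5% × kr 78,000.00 = kr 21,450.00
Total penalty = kr 1,950.00 + kr 21,450.00 = kr 23,400.00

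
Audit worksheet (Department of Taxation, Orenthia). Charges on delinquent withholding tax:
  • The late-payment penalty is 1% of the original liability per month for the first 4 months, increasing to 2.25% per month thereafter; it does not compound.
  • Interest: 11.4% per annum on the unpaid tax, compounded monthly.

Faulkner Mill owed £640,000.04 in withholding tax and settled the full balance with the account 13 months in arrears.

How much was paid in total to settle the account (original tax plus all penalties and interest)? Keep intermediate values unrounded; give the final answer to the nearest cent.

Penalty, months 1–4: 4 × 1% × £640,000.04 = £25,600.00…
Penalty, months 5–13: 9 × 2.25% × £640,000.04 = £129,600.01…
Interest (11.4%/yr ÷ 12 = 0.95%/month): £640,000.04 × ((1 + 0.0095)^13 − 1) = £83,706.0109…
Total = £640,000.04 + £155,200.0097 + £83,706.0109… = £878,906.06

£878,906.06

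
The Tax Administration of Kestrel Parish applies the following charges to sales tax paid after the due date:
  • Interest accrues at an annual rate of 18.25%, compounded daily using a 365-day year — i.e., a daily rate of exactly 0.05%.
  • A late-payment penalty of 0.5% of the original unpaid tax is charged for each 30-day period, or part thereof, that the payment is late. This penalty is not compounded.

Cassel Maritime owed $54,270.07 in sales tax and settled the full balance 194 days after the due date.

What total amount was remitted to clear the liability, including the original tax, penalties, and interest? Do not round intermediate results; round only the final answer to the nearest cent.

Penalty periods: ⌈194/30⌉ = 7; penalty = 7 × 0.5% × $54,270.07 = $1,899.45…
Interest: $54,270.07 × ((1 + 0.0005)^194 − 1) = $54,270.07 × 0.10183366… = $5,526.5200…
Total = $54,270.07 + $1,899.4525… + $5,526.5200… = $61,696.04

$61,696.04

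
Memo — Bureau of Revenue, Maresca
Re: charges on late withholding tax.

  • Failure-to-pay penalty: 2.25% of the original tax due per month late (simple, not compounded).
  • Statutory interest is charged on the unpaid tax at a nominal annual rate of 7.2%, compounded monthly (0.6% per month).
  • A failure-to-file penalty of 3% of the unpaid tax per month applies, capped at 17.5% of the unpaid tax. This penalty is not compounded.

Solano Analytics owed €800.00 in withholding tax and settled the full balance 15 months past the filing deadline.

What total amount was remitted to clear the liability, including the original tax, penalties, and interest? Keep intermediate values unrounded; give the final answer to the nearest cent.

Failure-to-file: 15 × 3% × €800.00 = €360.00, capped at 17.5% × €800.00 = €140.00
Failure-to-pay penalty: 15 × 2.25% × €800.00 = €270.00
Interest: €800.00 × ((1 + 0.006)^15 − 1) = €800.00 × 0.0938801… = €75.1041…
Total = €800.00 + €410.0000 + €75.1041… = €1,285.10

€1,285.10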